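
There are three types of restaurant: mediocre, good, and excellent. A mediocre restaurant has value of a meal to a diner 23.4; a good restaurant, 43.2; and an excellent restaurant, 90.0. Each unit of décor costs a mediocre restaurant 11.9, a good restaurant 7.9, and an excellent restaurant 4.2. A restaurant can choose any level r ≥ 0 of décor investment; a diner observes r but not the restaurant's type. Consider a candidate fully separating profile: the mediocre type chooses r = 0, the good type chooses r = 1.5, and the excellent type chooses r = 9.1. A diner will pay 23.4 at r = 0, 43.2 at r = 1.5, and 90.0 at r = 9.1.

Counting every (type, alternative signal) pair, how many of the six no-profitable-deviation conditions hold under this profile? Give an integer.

Excellent (own payoff 90.0 − 4.2×9.1 = 51.78): to r=0 gives 23.4 → no gain ✓; to r=1.5 gives 43.2 − 4.2×1.5 = 36.9 → no gain ✓.
Good (own payoff 43.2 − 7.9×1.5 = 31.35): to r=0 gives 23.4 → no gain ✓; to r=9.1 gives 90.0 − 7.9×9.1 = 18.11 → no gain ✓.
Mediocre (own payoff 23.4): to r=1.5 gives 43.2 − 11.9×1.5 = 25.35 → profitable ✗; to r=9.1 gives 90.0 − 11.9×9.1 = -18.29 → no gain ✓.
5 of the 6 constraints hold; not an equilibrium.

5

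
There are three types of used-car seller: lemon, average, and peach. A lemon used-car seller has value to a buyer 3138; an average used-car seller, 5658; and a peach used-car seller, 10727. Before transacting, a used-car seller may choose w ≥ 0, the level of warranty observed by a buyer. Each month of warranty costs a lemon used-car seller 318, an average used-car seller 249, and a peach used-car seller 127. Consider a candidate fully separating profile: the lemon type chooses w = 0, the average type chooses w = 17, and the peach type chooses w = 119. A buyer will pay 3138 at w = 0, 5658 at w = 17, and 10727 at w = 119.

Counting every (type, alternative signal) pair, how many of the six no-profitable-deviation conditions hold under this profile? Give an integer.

3

Lemon (own payoff 3138): to w=17 gives 5658 − 318×17 = 252 → no gain ✓; to w=119 gives 10727 − 318×119 = -27115 → no gain ✓.
Peach (own payoff 10727 − 127×119 = -4386): to w=0 gives 3138 → profitable ✗; to w=17 gives 5658 − 127×17 = 3499 → profitable ✗.
Average (own payoff 5658 − 249×17 = 1425): to w=0 gives 3138 → profitable ✗; to w=119 gives 10727 − 249×119 = -18904 → no gain ✓.
3 of the 6 constraints hold; not an equilibrium.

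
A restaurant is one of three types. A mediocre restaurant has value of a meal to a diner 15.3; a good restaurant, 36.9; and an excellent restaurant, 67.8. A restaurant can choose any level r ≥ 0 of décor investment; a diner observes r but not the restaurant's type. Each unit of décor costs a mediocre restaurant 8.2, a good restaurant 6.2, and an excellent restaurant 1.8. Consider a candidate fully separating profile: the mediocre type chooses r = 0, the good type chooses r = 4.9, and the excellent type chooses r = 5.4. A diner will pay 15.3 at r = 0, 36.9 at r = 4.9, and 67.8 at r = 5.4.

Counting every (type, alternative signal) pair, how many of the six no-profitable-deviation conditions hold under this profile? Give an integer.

Mediocre (own payoff 15.3): to r=4.9 gives 36.9 − 8.2×4.9 = -3.28 → no gain ✓; to r=5.4 gives 67.8 − 8.2×5.4 = 23.52 → profitable ✗.
Excellent (own payoff 67.8 − 1.8×5.4 = 58.08): to r=0 gives 15.3 → no gain ✓; to r=4.9 gives 36.9 − 1.8×4.9 = 28.08 → no gain ✓.
Good (own payoff 36.9 − 6.2×4.9 = 6.52): to r=0 gives 15.3 → profitable ✗; to r=5.4 gives 67.8 − 6.2×5.4 = 34.32 → profitable ✗.
3 of the 6 constraints hold; not an equilibrium.

3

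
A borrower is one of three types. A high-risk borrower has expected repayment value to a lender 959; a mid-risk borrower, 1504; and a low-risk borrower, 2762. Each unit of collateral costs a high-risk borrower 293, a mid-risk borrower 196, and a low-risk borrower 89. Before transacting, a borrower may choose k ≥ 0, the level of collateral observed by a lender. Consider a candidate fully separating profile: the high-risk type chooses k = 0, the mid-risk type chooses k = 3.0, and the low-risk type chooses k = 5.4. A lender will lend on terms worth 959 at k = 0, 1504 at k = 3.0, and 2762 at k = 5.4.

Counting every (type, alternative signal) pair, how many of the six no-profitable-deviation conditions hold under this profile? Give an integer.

Low-risk (own payoff 2762 − 89×5.4 = 2281.4): to k=0 gives 959 → no gain ✓; to k=3.0 gives 1504 − 89×3.0 = 1237 → no gain ✓.
High-risk (own payoff 959): to k=3.0 gives 1504 − 293×3.0 = 625 → no gain ✓; to k=5.4 gives 2762 − 293×5.4 = 1179.8 → profitable ✗.
Mid-risk (own payoff 1504 − 196×3.0 = 916): to k=0 gives 959 → profitable ✗; to k=5.4 gives 2762 − 196×5.4 = 1703.6 → profitable ✗.
3 of the 6 constraints hold; not an equilibrium.

3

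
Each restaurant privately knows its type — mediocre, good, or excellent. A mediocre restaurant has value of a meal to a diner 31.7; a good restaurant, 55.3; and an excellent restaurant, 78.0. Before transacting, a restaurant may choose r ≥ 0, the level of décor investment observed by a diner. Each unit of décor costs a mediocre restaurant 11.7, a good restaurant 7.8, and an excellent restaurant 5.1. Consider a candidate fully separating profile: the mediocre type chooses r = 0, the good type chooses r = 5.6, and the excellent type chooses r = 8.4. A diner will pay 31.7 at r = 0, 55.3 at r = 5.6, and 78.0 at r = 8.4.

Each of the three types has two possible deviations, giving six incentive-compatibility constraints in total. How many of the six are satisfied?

Good (own payoff 55.3 − 7.8×5.6 = 11.62): to r=0 gives 31.7 → profitable ✗; to r=8.4 gives 78.0 − 7.8×8.4 = 12.48 → profitable ✗.
Excellent (own payoff 78.0 − 5.1×8.4 = 35.16): to r=0 gives 31.7 → no gain ✓; to r=5.6 gives 55.3 − 5.1×5.6 = 26.74 → no gain ✓.
Mediocre (own payoff 31.7): to r=5.6 gives 55.3 − 11.7×5.6 = -10.22 → no gain ✓; to r=8.4 gives 78.0 − 11.7×8.4 = -20.28 → no gain ✓.
4 of the 6 constraints hold; not an equilibrium.

4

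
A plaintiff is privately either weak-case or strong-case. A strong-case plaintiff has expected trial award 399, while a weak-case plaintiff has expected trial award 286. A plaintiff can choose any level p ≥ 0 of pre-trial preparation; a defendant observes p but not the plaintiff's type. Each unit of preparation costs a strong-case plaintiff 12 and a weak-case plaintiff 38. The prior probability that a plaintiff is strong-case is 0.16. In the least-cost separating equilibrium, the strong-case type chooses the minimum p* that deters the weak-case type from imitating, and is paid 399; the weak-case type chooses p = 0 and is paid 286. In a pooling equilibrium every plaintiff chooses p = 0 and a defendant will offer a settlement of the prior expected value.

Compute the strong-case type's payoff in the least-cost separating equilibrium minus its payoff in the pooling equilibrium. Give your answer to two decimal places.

Least-cost separating signal: p* solves 286 = 399 − 38·p*, so p* = (399 − 286)/38 ≈ 2.9737.
Strong-case type's separating payoff: 399 − 12 × p* = 399 − 12 × (399 − 286)/38 = 399 − 1356/38 ≈ 363.3158.
Pooling payoff: 0.16 × 399 + 0.84 × 286 = 304.08.
Difference: 363.3158 − 304.08 = 59.2358, i.e. 59.24 to two decimal places.
The strong-case type prefers to separate.

59.24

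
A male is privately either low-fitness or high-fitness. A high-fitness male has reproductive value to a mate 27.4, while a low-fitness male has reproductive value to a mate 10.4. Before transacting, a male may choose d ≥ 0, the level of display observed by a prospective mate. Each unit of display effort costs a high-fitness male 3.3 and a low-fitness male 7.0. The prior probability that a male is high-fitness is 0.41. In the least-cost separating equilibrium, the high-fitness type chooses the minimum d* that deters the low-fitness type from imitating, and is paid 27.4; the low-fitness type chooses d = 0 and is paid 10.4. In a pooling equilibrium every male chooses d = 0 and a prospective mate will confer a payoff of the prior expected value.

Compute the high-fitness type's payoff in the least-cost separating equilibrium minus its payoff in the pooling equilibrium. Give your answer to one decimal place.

Least-cost separating signal: d* solves 10.4 = 27.4 − 7.0·d*, so d* = (27.4 − 10.4)/7.0 ≈ 2.4286.
High-fitness type's separating payoff: 27.4 − 3.3 × d* = 27.4 − 3.3 × (27.4 − 10.4)/7.0 = 27.4 − 56.1/7.0 ≈ 19.386.
Pooling payoff: 0.41 × 27.4 + 0.59 × 10.4 = 17.37.
Difference: 19.386 − 17.37 = 2.016, i.e. 2.0 to one decimal place.
The high-fitness type prefers to separate.

2.0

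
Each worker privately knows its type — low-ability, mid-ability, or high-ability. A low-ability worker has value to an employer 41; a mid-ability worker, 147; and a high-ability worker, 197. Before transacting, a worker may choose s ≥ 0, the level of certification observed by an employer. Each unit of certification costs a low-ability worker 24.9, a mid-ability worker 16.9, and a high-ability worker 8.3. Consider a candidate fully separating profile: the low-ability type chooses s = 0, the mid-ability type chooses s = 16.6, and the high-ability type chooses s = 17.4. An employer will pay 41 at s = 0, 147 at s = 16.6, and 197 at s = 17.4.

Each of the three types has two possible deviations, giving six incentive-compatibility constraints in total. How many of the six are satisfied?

Mid-ability (own payoff 147 − 16.9×16.6 = -133.54): to s=0 gives 41 → profitable ✗; to s=17.4 gives 197 − 16.9×17.4 = -97.06 → profitable ✗.
High-ability (own payoff 197 − 8.3×17.4 = 52.58): to s=0 gives 41 → no gain ✓; to s=16.6 gives 147 − 8.3×16.6 = 9.22 → no gain ✓.
Low-ability (own payoff 41): to s=16.6 gives 147 − 24.9×16.6 = -266.34 → no gain ✓; to s=17.4 gives 197 − 24.9×17.4 = -236.26 → no gain ✓.
4 of the 6 constraints hold; not an equilibrium.

4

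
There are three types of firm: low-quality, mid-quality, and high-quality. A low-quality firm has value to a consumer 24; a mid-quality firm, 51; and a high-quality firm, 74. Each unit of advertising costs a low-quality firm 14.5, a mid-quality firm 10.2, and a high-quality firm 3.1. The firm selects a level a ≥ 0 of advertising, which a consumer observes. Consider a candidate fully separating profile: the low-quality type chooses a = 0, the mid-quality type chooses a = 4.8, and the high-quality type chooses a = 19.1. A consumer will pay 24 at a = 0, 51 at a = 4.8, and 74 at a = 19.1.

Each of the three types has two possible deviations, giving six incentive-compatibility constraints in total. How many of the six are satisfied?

3

Mid-quality (own payoff 51 − 10.2×4.8 = 2.04): to a=0 gives 24 → profitable ✗; to a=19.1 gives 74 − 10.2×19.1 = -120.82 → no gain ✓.
High-quality (own payoff 74 − 3.1×19.1 = 14.79): to a=0 gives 24 → profitable ✗; to a=4.8 gives 51 − 3.1×4.8 = 36.12 → profitable ✗.
Low-quality (own payoff 24): to a=4.8 gives 51 − 14.5×4.8 = -18.6 → no gain ✓; to a=19.1 gives 74 − 14.5×19.1 = -202.95 → no gain ✓.
3 of the 6 constraints hold; not an equilibrium.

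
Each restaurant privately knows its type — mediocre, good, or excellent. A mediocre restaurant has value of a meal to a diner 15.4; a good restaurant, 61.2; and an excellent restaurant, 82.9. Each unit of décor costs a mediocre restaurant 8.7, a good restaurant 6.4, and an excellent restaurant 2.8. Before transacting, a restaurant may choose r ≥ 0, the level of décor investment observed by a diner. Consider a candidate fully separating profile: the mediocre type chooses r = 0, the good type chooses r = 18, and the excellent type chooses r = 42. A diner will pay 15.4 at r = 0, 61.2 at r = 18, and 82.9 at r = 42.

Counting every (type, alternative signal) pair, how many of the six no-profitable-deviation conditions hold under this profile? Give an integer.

Good (own payoff 61.2 − 6.4×18 = -54): to r=0 gives 15.4 → profitable ✗; to r=42 gives 82.9 − 6.4×42 = -185.9 → no gain ✓.
Excellent (own payoff 82.9 − 2.8×42 = -34.7): to r=0 gives 15.4 → profitable ✗; to r=18 gives 61.2 − 2.8×18 = 10.8 → profitable ✗.
Mediocre (own payoff 15.4): to r=18 gives 61.2 − 8.7×18 = -95.4 → no gain ✓; to r=42 gives 82.9 − 8.7×42 = -282.5 → no gain ✓.
3 of the 6 constraints hold; not an equilibrium.

3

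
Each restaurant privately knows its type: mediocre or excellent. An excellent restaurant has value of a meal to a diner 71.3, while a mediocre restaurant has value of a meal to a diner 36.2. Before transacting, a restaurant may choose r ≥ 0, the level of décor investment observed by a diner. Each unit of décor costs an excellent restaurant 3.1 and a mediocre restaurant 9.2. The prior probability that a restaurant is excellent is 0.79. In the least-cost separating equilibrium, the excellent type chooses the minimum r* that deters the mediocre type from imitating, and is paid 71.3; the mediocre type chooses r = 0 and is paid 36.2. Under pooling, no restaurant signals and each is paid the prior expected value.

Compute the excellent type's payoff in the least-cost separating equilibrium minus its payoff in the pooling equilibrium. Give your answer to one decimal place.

-4.5

Least-cost separating signal: r* solves 36.2 = 71.3 − 9.2·r*, so r* = (71.3 − 36.2)/9.2 ≈ 3.8152.
Excellent type's separating payoff: 71.3 − 3.1 × r* = 71.3 − 3.1 × (71.3 − 36.2)/9.2 = 71.3 − 108.81/9.2 ≈ 59.473.
Pooling payoff: 0.79 × 71.3 + 0.21 × 36.2 = 63.929.
Difference: 59.473 − 63.929 = -4.456, i.e. -4.5 to one decimal place.
The excellent type would prefer the pooling outcome.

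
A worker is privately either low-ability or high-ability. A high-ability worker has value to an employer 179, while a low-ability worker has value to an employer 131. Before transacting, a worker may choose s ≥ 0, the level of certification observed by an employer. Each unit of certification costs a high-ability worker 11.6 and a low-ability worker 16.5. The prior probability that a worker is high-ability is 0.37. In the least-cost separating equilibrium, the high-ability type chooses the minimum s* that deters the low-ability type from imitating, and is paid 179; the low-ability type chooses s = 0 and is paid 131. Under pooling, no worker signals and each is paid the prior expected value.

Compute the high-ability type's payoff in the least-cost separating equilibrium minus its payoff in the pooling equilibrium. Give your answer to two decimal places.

-3.51

Least-cost separating signal: s* solves 131 = 179 − 16.5·s*, so s* = (179 − 131)/16.5 ≈ 2.9091.
High-ability type's separating payoff: 179 − 11.6 × s* = 179 − 11.6 × (179 − 131)/16.5 = 179 − 556.8/16.5 ≈ 145.2545.
Pooling payoff: 0.37 × 179 + 0.63 × 131 = 148.76.
Difference: 145.2545 − 148.76 = -3.5055, i.e. -3.51 to two decimal places.
The high-ability type would prefer the pooling outcome.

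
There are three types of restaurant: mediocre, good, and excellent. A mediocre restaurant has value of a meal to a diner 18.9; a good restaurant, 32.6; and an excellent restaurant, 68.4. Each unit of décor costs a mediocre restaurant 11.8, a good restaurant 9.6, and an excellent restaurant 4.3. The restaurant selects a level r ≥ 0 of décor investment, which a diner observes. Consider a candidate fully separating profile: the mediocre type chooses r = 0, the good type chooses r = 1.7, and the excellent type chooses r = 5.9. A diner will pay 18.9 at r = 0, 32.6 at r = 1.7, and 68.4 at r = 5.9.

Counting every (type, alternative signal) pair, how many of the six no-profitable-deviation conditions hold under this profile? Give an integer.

5

Mediocre (own payoff 18.9): to r=1.7 gives 32.6 − 11.8×1.7 = 12.54 → no gain ✓; to r=5.9 gives 68.4 − 11.8×5.9 = -1.22 → no gain ✓.
Good (own payoff 32.6 − 9.6×1.7 = 16.28): to r=0 gives 18.9 → profitable ✗; to r=5.9 gives 68.4 − 9.6×5.9 = 11.76 → no gain ✓.
Excellent (own payoff 68.4 − 4.3×5.9 = 43.03): to r=0 gives 18.9 → no gain ✓; to r=1.7 gives 32.6 − 4.3×1.7 = 25.29 → no gain ✓.
5 of the 6 constraints hold; not an equilibrium.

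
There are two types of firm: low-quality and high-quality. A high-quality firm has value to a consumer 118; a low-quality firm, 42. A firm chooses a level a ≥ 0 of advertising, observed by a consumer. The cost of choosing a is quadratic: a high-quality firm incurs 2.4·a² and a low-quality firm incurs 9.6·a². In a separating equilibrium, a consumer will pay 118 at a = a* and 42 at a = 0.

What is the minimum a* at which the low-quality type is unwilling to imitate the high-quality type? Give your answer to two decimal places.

The low-quality type at a = 0 receives 42; imitating at a* yields 118 − 9.6·a*².
Indifference: 42 = 118 − 9.6·a*², so a*² = (118 − 42) / 9.6 ≈ 7.9167.
a* = √7.9167 ≈ 2.81.

2.81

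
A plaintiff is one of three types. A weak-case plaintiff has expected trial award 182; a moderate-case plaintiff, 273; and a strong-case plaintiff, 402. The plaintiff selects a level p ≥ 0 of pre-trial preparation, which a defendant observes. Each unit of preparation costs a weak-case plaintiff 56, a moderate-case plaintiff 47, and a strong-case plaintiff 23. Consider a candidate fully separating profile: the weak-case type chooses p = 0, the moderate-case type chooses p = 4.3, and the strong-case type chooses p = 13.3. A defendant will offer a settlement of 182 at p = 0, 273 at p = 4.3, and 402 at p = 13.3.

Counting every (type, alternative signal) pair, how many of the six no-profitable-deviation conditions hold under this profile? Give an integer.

Moderate-case (own payoff 273 − 47×4.3 = 70.9): to p=0 gives 182 → profitable ✗; to p=13.3 gives 402 − 47×13.3 = -223.1 → no gain ✓.
Strong-case (own payoff 402 − 23×13.3 = 96.1): to p=0 gives 182 → profitable ✗; to p=4.3 gives 273 − 23×4.3 = 174.1 → profitable ✗.
Weak-case (own payoff 182): to p=4.3 gives 273 − 56×4.3 = 32.2 → no gain ✓; to p=13.3 gives 402 − 56×13.3 = -342.8 → no gain ✓.
3 of the 6 constraints hold; not an equilibrium.

3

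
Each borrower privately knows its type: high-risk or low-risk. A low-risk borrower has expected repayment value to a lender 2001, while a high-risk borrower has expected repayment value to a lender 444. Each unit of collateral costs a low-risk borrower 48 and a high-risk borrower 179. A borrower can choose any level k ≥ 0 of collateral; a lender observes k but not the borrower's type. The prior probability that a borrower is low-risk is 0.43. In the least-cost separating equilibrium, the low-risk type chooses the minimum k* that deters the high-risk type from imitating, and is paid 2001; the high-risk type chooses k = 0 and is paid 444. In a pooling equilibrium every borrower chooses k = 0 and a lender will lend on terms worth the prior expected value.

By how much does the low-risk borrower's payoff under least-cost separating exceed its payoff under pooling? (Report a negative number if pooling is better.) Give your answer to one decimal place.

470.0

Least-cost separating signal: k* solves 444 = 2001 − 179·k*, so k* = (2001 − 444)/179 ≈ 8.6983.
Low-risk type's separating payoff: 2001 − 48 × k* = 2001 − 48 × (2001 − 444)/179 = 2001 − 74736/179 ≈ 1583.480.
Pooling payoff: 0.43 × 2001 + 0.57 × 444 = 1113.51.
Difference: 1583.480 − 1113.51 = 469.97, i.e. 470.0 to one decimal place.
The low-risk type prefers to separate.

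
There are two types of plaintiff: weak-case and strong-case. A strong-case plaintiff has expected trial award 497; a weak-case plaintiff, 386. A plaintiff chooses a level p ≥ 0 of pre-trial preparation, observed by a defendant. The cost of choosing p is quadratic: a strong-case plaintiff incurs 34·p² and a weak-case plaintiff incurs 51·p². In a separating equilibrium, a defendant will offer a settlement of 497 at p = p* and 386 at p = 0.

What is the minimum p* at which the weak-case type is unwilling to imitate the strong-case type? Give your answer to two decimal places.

The weak-case type at p = 0 receives 386; imitating at p* yields 497 − 51·p*².
Indifference: 386 = 497 − 51·p*², so p*² = (497 − 386) / 51 ≈ 2.1765.
p* = √2.1765 ≈ 1.48.

1.48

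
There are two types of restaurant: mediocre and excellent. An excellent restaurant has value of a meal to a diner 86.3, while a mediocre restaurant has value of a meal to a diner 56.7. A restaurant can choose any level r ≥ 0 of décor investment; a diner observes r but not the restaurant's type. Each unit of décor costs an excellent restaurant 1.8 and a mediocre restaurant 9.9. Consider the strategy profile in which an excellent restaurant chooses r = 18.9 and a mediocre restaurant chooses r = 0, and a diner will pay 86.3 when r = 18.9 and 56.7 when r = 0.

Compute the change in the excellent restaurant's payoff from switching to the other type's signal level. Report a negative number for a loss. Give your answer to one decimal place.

4.4

Playing r = 18.9 the excellent restaurant receives 86.3 − 1.8 × 18.9 = 52.28.
Deviating to r = 0 yields 56.7 instead.
Gain from deviating: 56.7 − 52.28 = 4.42, i.e. 4.4 to one decimal place.
The gain is positive, so the excellent type's incentive-compatibility constraint is violated — this profile is not a separating equilibrium.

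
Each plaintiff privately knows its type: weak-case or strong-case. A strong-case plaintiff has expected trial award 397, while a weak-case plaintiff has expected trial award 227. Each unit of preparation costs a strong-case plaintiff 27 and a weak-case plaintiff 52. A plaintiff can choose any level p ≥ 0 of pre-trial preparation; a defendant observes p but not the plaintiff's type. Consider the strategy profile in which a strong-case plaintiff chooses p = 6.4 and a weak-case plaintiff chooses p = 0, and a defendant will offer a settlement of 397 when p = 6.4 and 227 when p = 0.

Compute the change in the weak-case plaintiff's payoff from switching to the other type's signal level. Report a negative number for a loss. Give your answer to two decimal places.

-162.80

Playing p = 0 the weak-case plaintiff receives 227.
Deviating to p = 6.4 brings payment 397 at cost 52 × 6.4 = 332.8, netting 64.2.
Gain from deviating: 64.2 − 227 = -162.80.
The gain is negative, so the weak-case type's incentive-compatibility constraint is satisfied.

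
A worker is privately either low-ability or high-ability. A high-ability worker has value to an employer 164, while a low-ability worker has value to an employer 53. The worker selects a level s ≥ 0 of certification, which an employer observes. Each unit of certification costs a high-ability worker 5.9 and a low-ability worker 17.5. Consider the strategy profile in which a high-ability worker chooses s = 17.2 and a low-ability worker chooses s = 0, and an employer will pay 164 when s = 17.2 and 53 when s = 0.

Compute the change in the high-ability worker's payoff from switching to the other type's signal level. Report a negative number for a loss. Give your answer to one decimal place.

Playing s = 17.2 the high-ability worker receives 164 − 5.9 × 17.2 = 62.52.
Deviating to s = 0 yields 53 instead.
Gain from deviating: 53 − 62.52 = -9.52, i.e. -9.5 to one decimal place.
The gain is negative, so the high-ability type's incentive-compatibility constraint is satisfied.

-9.5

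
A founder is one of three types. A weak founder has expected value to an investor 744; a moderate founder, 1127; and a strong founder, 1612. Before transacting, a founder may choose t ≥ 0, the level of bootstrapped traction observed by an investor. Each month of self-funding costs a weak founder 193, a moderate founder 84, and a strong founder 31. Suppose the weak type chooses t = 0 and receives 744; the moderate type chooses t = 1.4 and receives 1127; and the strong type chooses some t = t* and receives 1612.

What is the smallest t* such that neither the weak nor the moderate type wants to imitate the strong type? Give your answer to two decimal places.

7.17

Weak type (on-path payoff 744) won't mimic when 744 ≥ 1612 − 193·t*, i.e. t* ≥ 4.50.
Moderate type (on-path payoff 1127 − 84×1.4 = 1009.4) won't mimic when 1009.4 ≥ 1612 − 84·t*, i.e. t* ≥ 7.17.
Both must hold, so t* = max(4.50, 7.17) = 7.17. The moderate type's constraint binds.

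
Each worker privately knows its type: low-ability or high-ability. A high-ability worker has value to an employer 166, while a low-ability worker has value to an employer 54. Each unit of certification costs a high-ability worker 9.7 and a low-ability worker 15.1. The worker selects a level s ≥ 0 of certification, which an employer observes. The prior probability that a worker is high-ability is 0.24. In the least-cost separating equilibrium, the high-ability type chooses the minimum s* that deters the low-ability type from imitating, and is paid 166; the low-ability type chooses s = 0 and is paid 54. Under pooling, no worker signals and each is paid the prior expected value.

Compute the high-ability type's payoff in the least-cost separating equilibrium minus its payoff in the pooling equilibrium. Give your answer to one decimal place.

13.2

Least-cost separating signal: s* solves 54 = 166 − 15.1·s*, so s* = (166 − 54)/15.1 ≈ 7.4172.
High-ability type's separating payoff: 166 − 9.7 × s* = 166 − 9.7 × (166 − 54)/15.1 = 166 − 1086.4/15.1 ≈ 94.053.
Pooling payoff: 0.24 × 166 + 0.76 × 54 = 80.88.
Difference: 94.053 − 80.88 = 13.173, i.e. 13.2 to one decimal place.
The high-ability type prefers to separate.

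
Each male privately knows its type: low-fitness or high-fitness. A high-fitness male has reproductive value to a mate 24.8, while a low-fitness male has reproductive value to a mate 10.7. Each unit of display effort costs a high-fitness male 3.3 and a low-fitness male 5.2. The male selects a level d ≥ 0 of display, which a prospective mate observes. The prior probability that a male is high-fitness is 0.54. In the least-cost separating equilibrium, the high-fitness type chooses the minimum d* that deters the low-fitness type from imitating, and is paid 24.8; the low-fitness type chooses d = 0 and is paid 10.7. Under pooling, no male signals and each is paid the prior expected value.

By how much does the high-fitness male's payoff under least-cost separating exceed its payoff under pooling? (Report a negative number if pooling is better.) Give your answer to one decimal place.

Least-cost separating signal: d* solves 10.7 = 24.8 − 5.2·d*, so d* = (24.8 − 10.7)/5.2 ≈ 2.7115.
High-fitness type's separating payoff: 24.8 − 3.3 × d* = 24.8 − 3.3 × (24.8 − 10.7)/5.2 = 24.8 − 46.53/5.2 ≈ 15.852.
Pooling payoff: 0.54 × 24.8 + 0.46 × 10.7 = 18.314.
Difference: 15.852 − 18.314 = -2.462, i.e. -2.5 to one decimal place.
The high-fitness type would prefer the pooling outcome.

-2.5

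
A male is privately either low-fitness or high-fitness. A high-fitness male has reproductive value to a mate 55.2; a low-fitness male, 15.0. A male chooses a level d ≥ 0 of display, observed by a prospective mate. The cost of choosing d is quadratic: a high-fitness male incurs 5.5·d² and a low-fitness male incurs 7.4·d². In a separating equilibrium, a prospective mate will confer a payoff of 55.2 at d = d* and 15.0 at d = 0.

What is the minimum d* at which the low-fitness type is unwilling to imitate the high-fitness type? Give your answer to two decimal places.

The low-fitness type at d = 0 receives 15.0; imitating at d* yields 55.2 − 7.4·d*².
Indifference: 15.0 = 55.2 − 7.4·d*², so d*² = (55.2 − 15.0) / 7.4 ≈ 5.4324.
d* = √5.4324 ≈ 2.33.

2.33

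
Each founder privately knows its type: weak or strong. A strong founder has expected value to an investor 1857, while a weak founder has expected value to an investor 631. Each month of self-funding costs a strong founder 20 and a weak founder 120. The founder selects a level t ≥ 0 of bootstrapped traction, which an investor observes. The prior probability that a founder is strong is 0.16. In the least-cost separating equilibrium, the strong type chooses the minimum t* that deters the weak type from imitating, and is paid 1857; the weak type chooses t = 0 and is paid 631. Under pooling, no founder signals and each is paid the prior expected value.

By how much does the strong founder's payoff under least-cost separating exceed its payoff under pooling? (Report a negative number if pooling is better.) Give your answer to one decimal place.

Least-cost separating signal: t* solves 631 = 1857 − 120·t*, so t* = (1857 − 631)/120 ≈ 10.2167.
Strong type's separating payoff: 1857 − 20 × t* = 1857 − 20 × (1857 − 631)/120 = 1857 − 24520/120 ≈ 1652.667.
Pooling payoff: 0.16 × 1857 + 0.84 × 631 = 827.16.
Difference: 1652.667 − 827.16 = 825.507, i.e. 825.5 to one decimal place.
The strong type prefers to separate.

825.5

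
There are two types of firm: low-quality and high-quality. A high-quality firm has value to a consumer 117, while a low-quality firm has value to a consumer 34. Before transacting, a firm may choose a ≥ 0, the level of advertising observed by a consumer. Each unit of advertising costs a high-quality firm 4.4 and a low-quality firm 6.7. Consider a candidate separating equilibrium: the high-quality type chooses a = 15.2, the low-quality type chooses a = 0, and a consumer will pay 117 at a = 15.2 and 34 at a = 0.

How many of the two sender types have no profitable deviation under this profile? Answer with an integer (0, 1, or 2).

2

High-quality type: signal → 117 − 4.4 × 15.2 = 50.12; deviate to 0 → 34. IC holds (50.12 ≥ 34).
Low-quality type: stay at 0 → 34; mimic → 117 − 6.7 × 15.2 = 15.16. IC holds (34 ≥ 15.16).
2 of 2 constraints hold, so this is a separating equilibrium.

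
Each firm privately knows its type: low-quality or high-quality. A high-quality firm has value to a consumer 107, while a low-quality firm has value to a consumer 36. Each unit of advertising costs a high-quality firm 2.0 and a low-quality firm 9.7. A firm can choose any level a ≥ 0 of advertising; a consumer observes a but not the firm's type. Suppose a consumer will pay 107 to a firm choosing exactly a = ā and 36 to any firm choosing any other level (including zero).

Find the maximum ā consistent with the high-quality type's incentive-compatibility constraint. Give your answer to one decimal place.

35.5

Choosing ā yields the high-quality type 107 − 2.0·ā; choosing zero yields 36.
The high-quality type is indifferent at 107 − 2.0·ā = 36, i.e. ā = (107 − 36) / 2.0 = 35.5.
For any ā above 35.5 the high-quality type would rather pool at zero, so separation collapses.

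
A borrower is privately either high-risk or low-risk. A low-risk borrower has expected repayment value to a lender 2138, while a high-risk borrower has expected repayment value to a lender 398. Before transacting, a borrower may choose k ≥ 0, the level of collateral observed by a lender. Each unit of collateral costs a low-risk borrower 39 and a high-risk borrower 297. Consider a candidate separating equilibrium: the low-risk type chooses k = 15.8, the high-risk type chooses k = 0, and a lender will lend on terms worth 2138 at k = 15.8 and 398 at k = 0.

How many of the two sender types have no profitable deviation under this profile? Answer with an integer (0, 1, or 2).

Low-risk type: signal → 2138 − 39 × 15.8 = 1521.8; deviate to 0 → 398. IC holds (1521.8 ≥ 398).
High-risk type: stay at 0 → 398; mimic → 2138 − 297 × 15.8 = -2554.6. IC holds (398 ≥ -2554.6).
2 of 2 constraints hold, so this is a separating equilibrium.

2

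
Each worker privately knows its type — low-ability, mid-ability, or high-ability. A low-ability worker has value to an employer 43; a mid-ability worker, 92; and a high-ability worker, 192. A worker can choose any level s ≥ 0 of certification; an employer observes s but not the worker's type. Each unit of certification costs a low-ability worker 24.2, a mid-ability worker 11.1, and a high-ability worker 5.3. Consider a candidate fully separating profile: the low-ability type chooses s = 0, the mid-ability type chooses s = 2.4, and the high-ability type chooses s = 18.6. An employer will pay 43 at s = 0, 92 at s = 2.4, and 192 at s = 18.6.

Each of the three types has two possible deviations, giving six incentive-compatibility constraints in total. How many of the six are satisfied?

6

Low-ability (own payoff 43): to s=2.4 gives 92 − 24.2×2.4 = 33.92 → no gain ✓; to s=18.6 gives 192 − 24.2×18.6 = -258.12 → no gain ✓.
Mid-ability (own payoff 92 − 11.1×2.4 = 65.36): to s=0 gives 43 → no gain ✓; to s=18.6 gives 192 − 11.1×18.6 = -14.46 → no gain ✓.
High-ability (own payoff 192 − 5.3×18.6 = 93.42): to s=0 gives 43 → no gain ✓; to s=2.4 gives 92 − 5.3×2.4 = 79.28 → no gain ✓.
6 of the 6 constraints hold; this profile is a separating equilibrium.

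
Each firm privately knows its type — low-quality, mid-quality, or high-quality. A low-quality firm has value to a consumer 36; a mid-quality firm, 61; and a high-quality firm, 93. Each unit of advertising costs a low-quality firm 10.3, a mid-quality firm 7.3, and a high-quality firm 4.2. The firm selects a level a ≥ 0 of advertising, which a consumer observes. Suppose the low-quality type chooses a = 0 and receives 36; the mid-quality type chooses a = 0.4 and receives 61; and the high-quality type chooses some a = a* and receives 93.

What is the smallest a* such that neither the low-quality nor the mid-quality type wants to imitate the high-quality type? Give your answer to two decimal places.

5.53

Low-quality type (on-path payoff 36) won't mimic when 36 ≥ 93 − 10.3·a*, i.e. a* ≥ 5.53.
Mid-quality type (on-path payoff 61 − 7.3×0.4 = 58.08) won't mimic when 58.08 ≥ 93 − 7.3·a*, i.e. a* ≥ 4.78.
Both must hold, so a* = max(5.53, 4.78) = 5.53. The low-quality type's constraint binds.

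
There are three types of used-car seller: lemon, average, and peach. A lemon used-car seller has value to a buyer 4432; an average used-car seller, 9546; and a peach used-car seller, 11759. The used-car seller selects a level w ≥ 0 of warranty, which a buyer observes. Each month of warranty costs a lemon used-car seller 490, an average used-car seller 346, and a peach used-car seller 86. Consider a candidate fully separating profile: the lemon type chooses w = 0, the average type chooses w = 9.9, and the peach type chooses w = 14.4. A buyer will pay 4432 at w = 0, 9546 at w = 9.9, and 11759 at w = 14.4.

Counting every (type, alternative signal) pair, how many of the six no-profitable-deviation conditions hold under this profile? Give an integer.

3

Lemon (own payoff 4432): to w=9.9 gives 9546 − 490×9.9 = 4695 → profitable ✗; to w=14.4 gives 11759 − 490×14.4 = 4703 → profitable ✗.
Peach (own payoff 11759 − 86×14.4 = 10520.6): to w=0 gives 4432 → no gain ✓; to w=9.9 gives 9546 − 86×9.9 = 8694.6 → no gain ✓.
Average (own payoff 9546 − 346×9.9 = 6120.6): to w=0 gives 4432 → no gain ✓; to w=14.4 gives 11759 − 346×14.4 = 6776.6 → profitable ✗.
3 of the 6 constraints hold; not an equilibrium.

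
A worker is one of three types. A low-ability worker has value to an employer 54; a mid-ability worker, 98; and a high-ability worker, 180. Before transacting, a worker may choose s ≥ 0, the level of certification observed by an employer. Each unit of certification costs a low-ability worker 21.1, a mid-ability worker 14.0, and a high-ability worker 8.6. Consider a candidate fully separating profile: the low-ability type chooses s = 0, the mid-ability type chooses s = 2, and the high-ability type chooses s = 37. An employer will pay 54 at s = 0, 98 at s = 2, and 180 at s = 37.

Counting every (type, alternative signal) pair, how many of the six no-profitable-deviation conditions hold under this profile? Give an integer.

Mid-ability (own payoff 98 − 14.0×2 = 70): to s=0 gives 54 → no gain ✓; to s=37 gives 180 − 14.0×37 = -338 → no gain ✓.
High-ability (own payoff 180 − 8.6×37 = -138.2): to s=0 gives 54 → profitable ✗; to s=2 gives 98 − 8.6×2 = 80.8 → profitable ✗.
Low-ability (own payoff 54): to s=2 gives 98 − 21.1×2 = 55.8 → profitable ✗; to s=37 gives 180 − 21.1×37 = -600.7 → no gain ✓.
3 of the 6 constraints hold; not an equilibrium.

3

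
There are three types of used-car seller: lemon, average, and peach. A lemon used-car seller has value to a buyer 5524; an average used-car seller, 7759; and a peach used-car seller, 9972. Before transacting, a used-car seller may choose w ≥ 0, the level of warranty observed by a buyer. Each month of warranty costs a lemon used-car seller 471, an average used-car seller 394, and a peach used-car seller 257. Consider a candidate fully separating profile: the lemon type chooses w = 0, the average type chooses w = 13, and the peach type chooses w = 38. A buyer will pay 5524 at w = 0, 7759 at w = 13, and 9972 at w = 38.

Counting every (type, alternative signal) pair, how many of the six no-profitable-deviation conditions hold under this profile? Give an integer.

3

Average (own payoff 7759 − 394×13 = 2637): to w=0 gives 5524 → profitable ✗; to w=38 gives 9972 − 394×38 = -5000 → no gain ✓.
Lemon (own payoff 5524): to w=13 gives 7759 − 471×13 = 1636 → no gain ✓; to w=38 gives 9972 − 471×38 = -7926 → no gain ✓.
Peach (own payoff 9972 − 257×38 = 206): to w=0 gives 5524 → profitable ✗; to w=13 gives 7759 − 257×13 = 4418 → profitable ✗.
3 of the 6 constraints hold; not an equilibrium.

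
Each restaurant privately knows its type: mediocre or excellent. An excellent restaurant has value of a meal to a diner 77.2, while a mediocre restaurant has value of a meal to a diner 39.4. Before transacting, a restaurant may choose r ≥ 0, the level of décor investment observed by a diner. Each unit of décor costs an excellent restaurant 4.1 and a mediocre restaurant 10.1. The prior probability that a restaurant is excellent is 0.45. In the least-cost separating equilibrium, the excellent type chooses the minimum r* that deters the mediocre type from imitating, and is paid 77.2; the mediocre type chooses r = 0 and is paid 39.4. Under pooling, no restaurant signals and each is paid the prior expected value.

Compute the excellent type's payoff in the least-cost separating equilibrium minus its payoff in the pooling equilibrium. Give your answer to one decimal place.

5.4

Least-cost separating signal: r* solves 39.4 = 77.2 − 10.1·r*, so r* = (77.2 − 39.4)/10.1 ≈ 3.7426.
Excellent type's separating payoff: 77.2 − 4.1 × r* = 77.2 − 4.1 × (77.2 − 39.4)/10.1 = 77.2 − 154.98/10.1 ≈ 61.855.
Pooling payoff: 0.45 × 77.2 + 0.55 × 39.4 = 56.41.
Difference: 61.855 − 56.41 = 5.445, i.e. 5.4 to one decimal place.
The excellent type prefers to separate.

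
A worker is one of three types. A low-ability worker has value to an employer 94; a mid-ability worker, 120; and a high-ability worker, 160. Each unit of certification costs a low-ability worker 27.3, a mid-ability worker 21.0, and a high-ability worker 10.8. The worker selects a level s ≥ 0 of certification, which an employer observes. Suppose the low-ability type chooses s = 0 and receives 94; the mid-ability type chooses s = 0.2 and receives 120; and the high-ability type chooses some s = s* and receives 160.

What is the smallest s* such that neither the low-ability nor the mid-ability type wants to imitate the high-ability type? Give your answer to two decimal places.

2.42

Mid-ability type (on-path payoff 120 − 21.0×0.2 = 115.8) won't mimic when 115.8 ≥ 160 − 21.0·s*, i.e. s* ≥ 2.10.
Low-ability type (on-path payoff 94) won't mimic when 94 ≥ 160 − 27.3·s*, i.e. s* ≥ 2.42.
Both must hold, so s* = max(2.42, 2.10) = 2.42. The low-ability type's constraint binds.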